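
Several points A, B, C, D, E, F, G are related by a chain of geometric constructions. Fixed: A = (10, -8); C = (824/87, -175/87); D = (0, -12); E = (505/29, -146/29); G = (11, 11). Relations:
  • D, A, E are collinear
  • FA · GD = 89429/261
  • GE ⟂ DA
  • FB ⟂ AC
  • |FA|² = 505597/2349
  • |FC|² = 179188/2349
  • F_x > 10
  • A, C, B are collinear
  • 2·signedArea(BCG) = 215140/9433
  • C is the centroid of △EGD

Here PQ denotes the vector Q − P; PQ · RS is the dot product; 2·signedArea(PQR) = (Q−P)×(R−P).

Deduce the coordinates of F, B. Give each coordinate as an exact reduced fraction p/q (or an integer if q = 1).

1. B_x = 21466784/2462013  [A, C, B are collinear ∩ 2·signedArea(BCG) = 215140/9433]
2. B_y = 16018967/2462013  [A, C, B are collinear ∩ 2·signedArea(BCG) = 215140/9433]
   → B = (21466784/2462013, 16018967/2462013)
3. F_x = 2738/261  [FA · GD = 89429/261 ∩ FB ⟂ AC]
4. F_y = 1739/261  [FA · GD = 89429/261 ∩ FB ⟂ AC]
   → F = (2738/261, 1739/261)

B = (21466784/2462013, 16018967/2462013)
F = (2738/261, 1739/261)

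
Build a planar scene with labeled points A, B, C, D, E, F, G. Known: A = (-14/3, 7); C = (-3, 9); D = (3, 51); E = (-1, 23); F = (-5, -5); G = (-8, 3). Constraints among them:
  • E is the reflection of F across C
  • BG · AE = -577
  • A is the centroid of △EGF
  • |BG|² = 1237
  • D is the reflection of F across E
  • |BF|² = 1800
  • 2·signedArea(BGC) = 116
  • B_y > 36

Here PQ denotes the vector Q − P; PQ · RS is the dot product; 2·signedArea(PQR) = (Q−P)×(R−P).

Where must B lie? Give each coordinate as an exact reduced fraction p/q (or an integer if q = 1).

1. B_x = 1  [2·signedArea(BGC) = 116 ∩ BG · AE = -577]
2. B_y = 37  [2·signedArea(BGC) = 116 ∩ BG · AE = -577]
   → B = (1, 37)

B = (1, 37)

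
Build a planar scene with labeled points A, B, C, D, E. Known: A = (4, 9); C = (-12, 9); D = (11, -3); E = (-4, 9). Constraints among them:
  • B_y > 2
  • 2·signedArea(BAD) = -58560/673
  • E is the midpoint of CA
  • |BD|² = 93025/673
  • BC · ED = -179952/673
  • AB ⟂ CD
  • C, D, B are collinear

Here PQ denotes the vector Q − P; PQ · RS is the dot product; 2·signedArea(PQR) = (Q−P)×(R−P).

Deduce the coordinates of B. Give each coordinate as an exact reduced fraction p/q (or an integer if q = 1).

1. B_x = 388/673  [C, D, B are collinear ∩ AB ⟂ CD]
2. B_y = 1641/673  [C, D, B are collinear ∩ AB ⟂ CD]
   → B = (388/673, 1641/673)

B = (388/673, 1641/673)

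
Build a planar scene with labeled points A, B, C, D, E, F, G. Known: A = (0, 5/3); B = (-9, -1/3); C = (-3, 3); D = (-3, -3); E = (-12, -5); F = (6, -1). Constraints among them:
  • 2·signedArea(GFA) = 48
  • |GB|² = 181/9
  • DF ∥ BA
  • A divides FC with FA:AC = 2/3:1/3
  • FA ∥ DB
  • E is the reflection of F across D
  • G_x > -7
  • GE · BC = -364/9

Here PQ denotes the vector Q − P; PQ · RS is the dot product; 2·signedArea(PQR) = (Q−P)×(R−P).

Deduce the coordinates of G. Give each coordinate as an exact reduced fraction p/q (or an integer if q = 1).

1. G_x = -6  [2·signedArea(GFA) = 48 ∩ GE · BC = -364/9]
2. G_y = -11/3  [2·signedArea(GFA) = 48 ∩ GE · BC = -364/9]
   → G = (-6, -11/3)

G = (-6, -11/3)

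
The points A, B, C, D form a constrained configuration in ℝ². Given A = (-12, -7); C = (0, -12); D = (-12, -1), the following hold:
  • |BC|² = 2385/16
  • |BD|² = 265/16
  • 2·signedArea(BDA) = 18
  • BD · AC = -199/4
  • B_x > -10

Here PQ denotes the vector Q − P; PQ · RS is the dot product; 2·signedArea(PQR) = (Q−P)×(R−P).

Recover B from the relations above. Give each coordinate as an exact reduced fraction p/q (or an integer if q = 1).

1. B_x = -9  [2·signedArea(BDA) = 18 ∩ BD · AC = -199/4]
2. B_y = -15/4  [2·signedArea(BDA) = 18 ∩ BD · AC = -199/4]
   → B = (-9, -15/4)

B = (-9, -15/4)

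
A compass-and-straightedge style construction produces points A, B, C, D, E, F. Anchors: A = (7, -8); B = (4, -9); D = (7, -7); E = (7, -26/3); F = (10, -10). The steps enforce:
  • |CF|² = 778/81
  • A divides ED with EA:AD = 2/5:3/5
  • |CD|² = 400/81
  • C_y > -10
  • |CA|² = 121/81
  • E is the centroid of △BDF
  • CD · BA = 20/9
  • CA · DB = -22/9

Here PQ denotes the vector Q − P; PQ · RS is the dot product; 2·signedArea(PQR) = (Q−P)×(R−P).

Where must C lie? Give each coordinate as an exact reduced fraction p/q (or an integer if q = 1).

C = (7, -83/9)

1. C_x = 7  [CD · BA = 20/9 ∩ CA · DB = -22/9]
2. C_y = -83/9  [CD · BA = 20/9 ∩ CA · DB = -22/9]
   → C = (7, -83/9)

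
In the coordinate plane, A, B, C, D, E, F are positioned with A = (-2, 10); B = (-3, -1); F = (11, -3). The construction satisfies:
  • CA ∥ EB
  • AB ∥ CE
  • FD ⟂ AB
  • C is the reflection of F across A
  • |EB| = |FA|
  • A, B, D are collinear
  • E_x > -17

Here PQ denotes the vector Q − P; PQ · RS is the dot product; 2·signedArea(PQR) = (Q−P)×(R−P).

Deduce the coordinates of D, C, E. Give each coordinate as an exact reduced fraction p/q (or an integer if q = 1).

1. D_x = -187/61  [A, B, D are collinear ∩ FD ⟂ AB]
2. D_y = -105/61  [A, B, D are collinear ∩ FD ⟂ AB]
   → D = (-187/61, -105/61)
3. C_x = -15  [C is the reflection of F across A]
4. C_y = 23  [C is the reflection of F across A]
   → C = (-15, 23)
5. E_x = -16  [CA ∥ EB ∩ AB ∥ CE]
6. E_y = 12  [CA ∥ EB ∩ AB ∥ CE]
   → E = (-16, 12)

C = (-15, 23)
D = (-187/61, -105/61)
E = (-16, 12)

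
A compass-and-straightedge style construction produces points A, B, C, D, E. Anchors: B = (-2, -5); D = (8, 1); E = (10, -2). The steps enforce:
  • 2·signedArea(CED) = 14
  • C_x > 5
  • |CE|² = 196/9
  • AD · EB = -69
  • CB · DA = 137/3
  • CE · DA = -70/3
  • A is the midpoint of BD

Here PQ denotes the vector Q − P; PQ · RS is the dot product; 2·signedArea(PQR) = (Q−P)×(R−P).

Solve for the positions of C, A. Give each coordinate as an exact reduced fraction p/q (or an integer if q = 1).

1. A_x = 3  [A is the midpoint of BD]
2. A_y = -2  [A is the midpoint of BD]
   → A = (3, -2)
3. C_x = 16/3  [2·signedArea(CED) = 14 ∩ CB · DA = 137/3]
4. C_y = -2  [2·signedArea(CED) = 14 ∩ CB · DA = 137/3]
   → C = (16/3, -2)

A = (3, -2)
C = (16/3, -2)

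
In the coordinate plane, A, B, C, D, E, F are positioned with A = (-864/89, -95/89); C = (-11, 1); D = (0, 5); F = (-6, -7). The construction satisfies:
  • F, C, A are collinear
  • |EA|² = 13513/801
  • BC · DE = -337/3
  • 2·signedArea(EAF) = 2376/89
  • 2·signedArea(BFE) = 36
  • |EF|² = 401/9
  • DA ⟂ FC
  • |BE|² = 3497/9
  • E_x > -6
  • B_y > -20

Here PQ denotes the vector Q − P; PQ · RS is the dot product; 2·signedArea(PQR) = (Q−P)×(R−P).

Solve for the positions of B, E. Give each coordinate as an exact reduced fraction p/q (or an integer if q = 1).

B = (-12, -19)
E = (-17/3, -1/3)

1. E_x = -17/3  [line 528/89·x + 330/89·y + 3102/89 = 0 ∩ |EA|² = 13513/801]
2. E_y = -1/3  [line 528/89·x + 330/89·y + 3102/89 = 0 ∩ |EA|² = 13513/801]
   → E = (-17/3, -1/3)
3. B_x = -12  [2·signedArea(BFE) = 36 ∩ BC · DE = -337/3]
4. B_y = -19  [2·signedArea(BFE) = 36 ∩ BC · DE = -337/3]
   → B = (-12, -19)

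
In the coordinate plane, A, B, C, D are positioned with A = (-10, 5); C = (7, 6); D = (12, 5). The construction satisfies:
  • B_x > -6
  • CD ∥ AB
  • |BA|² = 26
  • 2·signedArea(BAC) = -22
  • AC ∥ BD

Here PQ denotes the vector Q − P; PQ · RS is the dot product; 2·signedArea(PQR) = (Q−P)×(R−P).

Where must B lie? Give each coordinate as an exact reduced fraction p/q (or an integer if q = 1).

1. B_x = -5  [AC ∥ BD ∩ CD ∥ AB]
2. B_y = 4  [AC ∥ BD ∩ CD ∥ AB]
   → B = (-5, 4)

B = (-5, 4)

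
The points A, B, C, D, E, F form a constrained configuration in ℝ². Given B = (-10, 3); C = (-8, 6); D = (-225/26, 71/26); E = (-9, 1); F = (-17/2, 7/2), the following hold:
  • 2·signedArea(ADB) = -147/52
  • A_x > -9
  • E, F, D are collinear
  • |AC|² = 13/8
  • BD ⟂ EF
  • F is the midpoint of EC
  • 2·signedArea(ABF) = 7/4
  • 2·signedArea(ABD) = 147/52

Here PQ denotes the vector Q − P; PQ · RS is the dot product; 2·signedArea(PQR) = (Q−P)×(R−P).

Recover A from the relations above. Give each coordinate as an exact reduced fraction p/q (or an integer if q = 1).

A = (-33/4, 19/4)

1. A_x = -33/4  [2·signedArea(ABD) = 147/52 ∩ 2·signedArea(ABF) = 7/4]
2. A_y = 19/4  [2·signedArea(ABD) = 147/52 ∩ 2·signedArea(ABF) = 7/4]
   → A = (-33/4, 19/4)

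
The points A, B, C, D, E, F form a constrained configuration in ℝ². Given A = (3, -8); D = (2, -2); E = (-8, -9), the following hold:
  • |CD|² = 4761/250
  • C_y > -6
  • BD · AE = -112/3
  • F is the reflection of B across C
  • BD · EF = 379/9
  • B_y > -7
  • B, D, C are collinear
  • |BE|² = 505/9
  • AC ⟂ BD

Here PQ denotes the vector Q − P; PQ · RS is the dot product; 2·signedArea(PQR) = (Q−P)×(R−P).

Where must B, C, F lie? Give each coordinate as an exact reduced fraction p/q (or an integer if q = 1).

1. B_x = -1  [line 11·x + 1·y + 52/3 = 0 ∩ |BE|² = 505/9]
2. B_y = -19/3  [line 11·x + 1·y + 52/3 = 0 ∩ |BE|² = 505/9]
   → B = (-1, -19/3)
3. C_x = -121/250  [B, D, C are collinear ∩ AC ⟂ BD]
4. C_y = -1397/250  [B, D, C are collinear ∩ AC ⟂ BD]
   → C = (-121/250, -1397/250)
5. F_x = 4/125  [BD · EF = 379/9 ∩ F is the reflection of B across C]
6. F_y = -1816/375  [BD · EF = 379/9 ∩ F is the reflection of B across C]
   → F = (4/125, -1816/375)

B = (-1, -19/3)
C = (-121/250, -1397/250)
F = (4/125, -1816/375)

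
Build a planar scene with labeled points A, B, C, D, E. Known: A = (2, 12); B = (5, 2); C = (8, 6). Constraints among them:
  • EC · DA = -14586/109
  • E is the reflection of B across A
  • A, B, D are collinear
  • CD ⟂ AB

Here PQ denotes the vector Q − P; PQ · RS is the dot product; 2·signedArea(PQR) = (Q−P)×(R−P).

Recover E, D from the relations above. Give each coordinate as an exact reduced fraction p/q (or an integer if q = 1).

D = (452/109, 528/109)
E = (-1, 22)

1. E_x = -1  [E is the reflection of B across A]
2. E_y = 22  [E is the reflection of B across A]
   → E = (-1, 22)
3. D_x = 452/109  [A, B, D are collinear ∩ CD ⟂ AB]
4. D_y = 528/109  [A, B, D are collinear ∩ CD ⟂ AB]
   → D = (452/109, 528/109)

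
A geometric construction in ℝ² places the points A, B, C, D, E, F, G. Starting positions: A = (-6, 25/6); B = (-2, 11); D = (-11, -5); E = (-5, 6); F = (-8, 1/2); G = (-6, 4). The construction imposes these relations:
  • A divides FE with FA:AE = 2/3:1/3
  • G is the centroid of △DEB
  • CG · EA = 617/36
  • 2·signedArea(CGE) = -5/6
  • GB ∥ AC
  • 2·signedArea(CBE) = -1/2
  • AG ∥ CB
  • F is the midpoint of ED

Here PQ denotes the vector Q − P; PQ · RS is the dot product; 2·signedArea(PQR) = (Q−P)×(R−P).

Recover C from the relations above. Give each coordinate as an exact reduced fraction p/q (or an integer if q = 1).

C = (-2, 67/6)

1. C_x = -2  [AG ∥ CB ∩ GB ∥ AC]
2. C_y = 67/6  [AG ∥ CB ∩ GB ∥ AC]
   → C = (-2, 67/6)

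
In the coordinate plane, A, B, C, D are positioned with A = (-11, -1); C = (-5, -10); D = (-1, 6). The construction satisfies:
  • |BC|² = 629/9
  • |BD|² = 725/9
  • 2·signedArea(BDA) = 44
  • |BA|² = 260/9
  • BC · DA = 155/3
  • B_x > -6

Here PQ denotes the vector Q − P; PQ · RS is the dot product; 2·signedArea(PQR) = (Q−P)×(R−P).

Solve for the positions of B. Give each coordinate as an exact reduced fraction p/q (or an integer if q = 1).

1. B_x = -17/3  [BC · DA = 155/3 ∩ 2·signedArea(BDA) = 44]
2. B_y = -5/3  [BC · DA = 155/3 ∩ 2·signedArea(BDA) = 44]
   → B = (-17/3, -5/3)

B = (-17/3, -5/3)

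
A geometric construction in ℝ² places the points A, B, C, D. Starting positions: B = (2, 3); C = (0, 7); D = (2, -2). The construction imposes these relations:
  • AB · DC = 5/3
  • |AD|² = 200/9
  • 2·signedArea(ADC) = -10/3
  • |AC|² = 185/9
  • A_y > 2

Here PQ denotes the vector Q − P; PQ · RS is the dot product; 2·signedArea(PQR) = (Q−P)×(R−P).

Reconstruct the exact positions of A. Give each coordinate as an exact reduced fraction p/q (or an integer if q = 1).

1. A_x = 4/3  [2·signedArea(ADC) = -10/3 ∩ AB · DC = 5/3]
2. A_y = 8/3  [2·signedArea(ADC) = -10/3 ∩ AB · DC = 5/3]
   → A = (4/3, 8/3)

A = (4/3, 8/3)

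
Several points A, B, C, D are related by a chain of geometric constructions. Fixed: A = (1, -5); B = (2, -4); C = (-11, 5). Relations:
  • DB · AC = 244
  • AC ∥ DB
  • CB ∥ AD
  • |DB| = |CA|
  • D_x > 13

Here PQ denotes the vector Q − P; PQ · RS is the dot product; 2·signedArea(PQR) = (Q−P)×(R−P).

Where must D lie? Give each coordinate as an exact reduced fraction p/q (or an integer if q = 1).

1. D_x = 14  [AC ∥ DB ∩ CB ∥ AD]
2. D_y = -14  [AC ∥ DB ∩ CB ∥ AD]
   → D = (14, -14)

D = (14, -14)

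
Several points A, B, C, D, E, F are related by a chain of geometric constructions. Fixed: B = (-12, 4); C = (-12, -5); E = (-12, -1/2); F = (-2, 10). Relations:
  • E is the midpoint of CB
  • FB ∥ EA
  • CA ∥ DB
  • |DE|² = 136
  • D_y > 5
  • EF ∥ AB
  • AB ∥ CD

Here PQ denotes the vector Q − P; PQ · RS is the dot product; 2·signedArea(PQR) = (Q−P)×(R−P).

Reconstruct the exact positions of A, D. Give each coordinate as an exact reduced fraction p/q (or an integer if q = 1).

1. A_x = -22  [EF ∥ AB ∩ FB ∥ EA]
2. A_y = -13/2  [EF ∥ AB ∩ FB ∥ EA]
   → A = (-22, -13/2)
3. D_x = -2  [CA ∥ DB ∩ AB ∥ CD]
4. D_y = 11/2  [CA ∥ DB ∩ AB ∥ CD]
   → D = (-2, 11/2)

A = (-22, -13/2)
D = (-2, 11/2)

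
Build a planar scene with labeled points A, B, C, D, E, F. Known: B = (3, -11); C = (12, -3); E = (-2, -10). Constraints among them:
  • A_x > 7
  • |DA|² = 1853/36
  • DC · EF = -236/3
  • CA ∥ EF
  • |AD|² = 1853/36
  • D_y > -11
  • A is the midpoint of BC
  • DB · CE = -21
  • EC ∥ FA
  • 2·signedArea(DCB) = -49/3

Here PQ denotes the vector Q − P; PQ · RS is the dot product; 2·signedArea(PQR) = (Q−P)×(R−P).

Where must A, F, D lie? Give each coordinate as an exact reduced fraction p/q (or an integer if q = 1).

1. A_x = 15/2  [A is the midpoint of BC]
2. A_y = -7  [A is the midpoint of BC]
   → A = (15/2, -7)
3. F_x = -13/2  [EC ∥ FA ∩ CA ∥ EF]
4. F_y = -14  [EC ∥ FA ∩ CA ∥ EF]
   → F = (-13/2, -14)
5. D_x = 4/3  [DB · CE = -21 ∩ 2·signedArea(DCB) = -49/3]
6. D_y = -32/3  [DB · CE = -21 ∩ 2·signedArea(DCB) = -49/3]
   → D = (4/3, -32/3)

A = (15/2, -7)
D = (4/3, -32/3)
F = (-13/2, -14)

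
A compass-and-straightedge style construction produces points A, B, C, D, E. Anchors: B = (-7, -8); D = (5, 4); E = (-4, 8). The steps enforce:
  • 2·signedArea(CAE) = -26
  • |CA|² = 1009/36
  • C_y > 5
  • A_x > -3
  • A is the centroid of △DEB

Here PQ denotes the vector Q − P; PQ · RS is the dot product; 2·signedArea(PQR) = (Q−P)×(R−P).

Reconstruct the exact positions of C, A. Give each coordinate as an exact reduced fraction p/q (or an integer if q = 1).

1. A_x = -2  [A is the centroid of △DEB]
2. A_y = 4/3  [A is the centroid of △DEB]
   → A = (-2, 4/3)
3. C_x = 1/2  [line -20/3·x + -2·y + 46/3 = 0 ∩ |CA|² = 1009/36]
4. C_y = 6  [line -20/3·x + -2·y + 46/3 = 0 ∩ |CA|² = 1009/36]
   → C = (1/2, 6)

A = (-2, 4/3)
C = (1/2, 6)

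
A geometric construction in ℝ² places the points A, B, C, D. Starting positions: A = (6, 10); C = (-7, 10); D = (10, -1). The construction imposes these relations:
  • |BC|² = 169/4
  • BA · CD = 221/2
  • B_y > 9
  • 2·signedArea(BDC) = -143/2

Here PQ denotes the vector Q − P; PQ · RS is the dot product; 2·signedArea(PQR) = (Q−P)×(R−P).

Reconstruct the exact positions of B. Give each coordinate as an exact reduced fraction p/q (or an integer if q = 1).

1. B_x = -1/2  [2·signedArea(BDC) = -143/2 ∩ BA · CD = 221/2]
2. B_y = 10  [2·signedArea(BDC) = -143/2 ∩ BA · CD = 221/2]
   → B = (-1/2, 10)

B = (-1/2, 10)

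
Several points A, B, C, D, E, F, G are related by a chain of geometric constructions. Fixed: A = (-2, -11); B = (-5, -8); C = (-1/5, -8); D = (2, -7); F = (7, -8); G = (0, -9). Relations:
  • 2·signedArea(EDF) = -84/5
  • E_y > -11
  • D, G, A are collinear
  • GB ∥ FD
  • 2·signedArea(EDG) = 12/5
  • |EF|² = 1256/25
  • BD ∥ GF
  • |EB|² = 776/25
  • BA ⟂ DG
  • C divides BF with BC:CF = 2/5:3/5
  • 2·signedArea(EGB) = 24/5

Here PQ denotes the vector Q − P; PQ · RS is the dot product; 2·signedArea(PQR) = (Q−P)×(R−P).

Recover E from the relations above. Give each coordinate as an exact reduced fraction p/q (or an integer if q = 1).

E = (1/5, -10)

1. E_x = 1/5  [2·signedArea(EGB) = 24/5 ∩ 2·signedArea(EDG) = 12/5]
2. E_y = -10  [2·signedArea(EGB) = 24/5 ∩ 2·signedArea(EDG) = 12/5]
   → E = (1/5, -10)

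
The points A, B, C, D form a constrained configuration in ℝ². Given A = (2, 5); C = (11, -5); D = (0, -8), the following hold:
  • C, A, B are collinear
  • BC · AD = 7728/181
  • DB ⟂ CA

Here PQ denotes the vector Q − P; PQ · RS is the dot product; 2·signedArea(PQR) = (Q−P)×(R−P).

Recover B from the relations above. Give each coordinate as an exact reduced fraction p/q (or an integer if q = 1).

1. B_x = 1370/181  [C, A, B are collinear ∩ DB ⟂ CA]
2. B_y = -215/181  [C, A, B are collinear ∩ DB ⟂ CA]
   → B = (1370/181, -215/181)

B = (1370/181, -215/181)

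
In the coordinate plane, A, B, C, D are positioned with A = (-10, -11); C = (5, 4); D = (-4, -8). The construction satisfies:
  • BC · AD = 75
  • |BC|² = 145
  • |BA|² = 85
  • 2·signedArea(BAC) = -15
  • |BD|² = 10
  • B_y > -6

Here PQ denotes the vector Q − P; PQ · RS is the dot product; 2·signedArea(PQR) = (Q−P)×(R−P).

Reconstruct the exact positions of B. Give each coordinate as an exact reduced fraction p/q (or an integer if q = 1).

1. B_x = -3  [BC · AD = 75 ∩ 2·signedArea(BAC) = -15]
2. B_y = -5  [BC · AD = 75 ∩ 2·signedArea(BAC) = -15]
   → B = (-3, -5)

B = (-3, -5)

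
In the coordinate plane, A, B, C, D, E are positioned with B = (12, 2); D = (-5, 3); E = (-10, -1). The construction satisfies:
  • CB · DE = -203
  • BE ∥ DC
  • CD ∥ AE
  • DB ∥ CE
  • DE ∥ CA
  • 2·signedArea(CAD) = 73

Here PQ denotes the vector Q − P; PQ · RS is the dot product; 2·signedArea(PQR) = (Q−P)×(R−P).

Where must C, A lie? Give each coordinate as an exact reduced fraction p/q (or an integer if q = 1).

A = (-32, -4)
C = (-27, 0)

1. C_x = -27  [DB ∥ CE ∩ BE ∥ DC]
2. C_y = 0  [DB ∥ CE ∩ BE ∥ DC]
   → C = (-27, 0)
3. A_x = -32  [CD ∥ AE ∩ DE ∥ CA]
4. A_y = -4  [CD ∥ AE ∩ DE ∥ CA]
   → A = (-32, -4)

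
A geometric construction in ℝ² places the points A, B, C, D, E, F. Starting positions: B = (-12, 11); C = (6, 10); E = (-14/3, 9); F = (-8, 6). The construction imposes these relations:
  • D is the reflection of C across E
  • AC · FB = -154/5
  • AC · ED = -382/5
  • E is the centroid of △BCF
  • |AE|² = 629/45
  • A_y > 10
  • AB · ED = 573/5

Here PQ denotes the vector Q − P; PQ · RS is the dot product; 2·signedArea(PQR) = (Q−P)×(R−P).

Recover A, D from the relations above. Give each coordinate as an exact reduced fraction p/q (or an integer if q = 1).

A = (-6/5, 52/5)
D = (-46/3, 8)

1. A_x = -6/5  [line 4·x + -5·y + 284/5 = 0 ∩ |AE|² = 629/45]
2. A_y = 52/5  [line 4·x + -5·y + 284/5 = 0 ∩ |AE|² = 629/45]
   → A = (-6/5, 52/5)
3. D_x = -46/3  [D is the reflection of C across E]
4. D_y = 8  [D is the reflection of C across E]
   → D = (-46/3, 8)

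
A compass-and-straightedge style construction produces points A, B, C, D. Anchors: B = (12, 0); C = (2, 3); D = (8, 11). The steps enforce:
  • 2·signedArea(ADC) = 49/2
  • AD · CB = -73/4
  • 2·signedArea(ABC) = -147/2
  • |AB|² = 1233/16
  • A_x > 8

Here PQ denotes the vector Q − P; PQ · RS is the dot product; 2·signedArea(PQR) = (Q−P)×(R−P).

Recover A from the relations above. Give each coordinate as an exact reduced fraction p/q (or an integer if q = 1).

A = (9, 33/4)

1. A_x = 9  [2·signedArea(ABC) = -147/2 ∩ AD · CB = -73/4]
2. A_y = 33/4  [2·signedArea(ABC) = -147/2 ∩ AD · CB = -73/4]
   → A = (9, 33/4)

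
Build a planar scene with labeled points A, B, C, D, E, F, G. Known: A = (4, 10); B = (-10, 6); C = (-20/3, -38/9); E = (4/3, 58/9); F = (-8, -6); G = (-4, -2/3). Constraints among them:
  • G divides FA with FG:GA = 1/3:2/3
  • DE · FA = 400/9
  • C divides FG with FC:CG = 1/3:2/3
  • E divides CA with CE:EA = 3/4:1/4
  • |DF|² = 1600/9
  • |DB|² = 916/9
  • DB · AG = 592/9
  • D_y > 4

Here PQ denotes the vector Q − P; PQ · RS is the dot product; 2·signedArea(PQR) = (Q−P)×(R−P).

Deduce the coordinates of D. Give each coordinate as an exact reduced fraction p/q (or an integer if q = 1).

D = (0, 14/3)

1. D_x = 0  [line 8·x + 32/3·y + -448/9 = 0 ∩ |DF|² = 1600/9]
2. D_y = 14/3  [line 8·x + 32/3·y + -448/9 = 0 ∩ |DF|² = 1600/9]
   → D = (0, 14/3)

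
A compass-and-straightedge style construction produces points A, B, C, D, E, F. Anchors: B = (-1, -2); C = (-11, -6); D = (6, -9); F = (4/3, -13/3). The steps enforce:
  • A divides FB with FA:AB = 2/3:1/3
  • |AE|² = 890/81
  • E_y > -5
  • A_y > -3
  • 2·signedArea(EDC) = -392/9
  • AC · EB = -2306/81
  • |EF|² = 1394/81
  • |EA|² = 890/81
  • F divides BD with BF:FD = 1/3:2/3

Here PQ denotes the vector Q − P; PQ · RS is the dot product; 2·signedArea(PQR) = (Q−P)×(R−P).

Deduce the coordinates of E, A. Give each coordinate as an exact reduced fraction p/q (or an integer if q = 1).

A = (-2/9, -25/9)
E = (-25/9, -44/9)

1. E_x = -25/9  [line -3·x + -17·y + -823/9 = 0 ∩ |EF|² = 1394/81]
2. E_y = -44/9  [line -3·x + -17·y + -823/9 = 0 ∩ |EF|² = 1394/81]
   → E = (-25/9, -44/9)
3. A_x = -2/9  [A divides FB with FA:AB = 2/3:1/3]
4. A_y = -25/9  [A divides FB with FA:AB = 2/3:1/3]
   → A = (-2/9, -25/9)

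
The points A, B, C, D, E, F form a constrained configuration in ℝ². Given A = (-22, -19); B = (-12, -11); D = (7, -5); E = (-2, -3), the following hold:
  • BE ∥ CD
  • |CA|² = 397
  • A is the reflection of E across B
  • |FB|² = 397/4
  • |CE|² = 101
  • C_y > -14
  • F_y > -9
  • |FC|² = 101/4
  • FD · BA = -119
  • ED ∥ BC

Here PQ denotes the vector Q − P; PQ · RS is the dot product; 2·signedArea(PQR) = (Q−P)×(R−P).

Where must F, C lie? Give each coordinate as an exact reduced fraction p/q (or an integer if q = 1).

1. C_x = -3  [BE ∥ CD ∩ ED ∥ BC]
2. C_y = -13  [BE ∥ CD ∩ ED ∥ BC]
   → C = (-3, -13)
3. F_x = -5/2  [line 10·x + 8·y + 89 = 0 ∩ |FC|² = 101/4]
4. F_y = -8  [line 10·x + 8·y + 89 = 0 ∩ |FC|² = 101/4]
   → F = (-5/2, -8)

C = (-3, -13)
F = (-5/2, -8)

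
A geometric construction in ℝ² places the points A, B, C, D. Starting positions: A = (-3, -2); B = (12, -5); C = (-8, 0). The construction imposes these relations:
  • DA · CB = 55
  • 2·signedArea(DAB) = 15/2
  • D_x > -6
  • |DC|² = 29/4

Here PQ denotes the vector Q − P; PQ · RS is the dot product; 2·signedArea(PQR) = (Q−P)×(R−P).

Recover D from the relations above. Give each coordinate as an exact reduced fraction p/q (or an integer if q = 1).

1. D_x = -11/2  [DA · CB = 55 ∩ 2·signedArea(DAB) = 15/2]
2. D_y = -1  [DA · CB = 55 ∩ 2·signedArea(DAB) = 15/2]
   → D = (-11/2, -1)

D = (-11/2, -1)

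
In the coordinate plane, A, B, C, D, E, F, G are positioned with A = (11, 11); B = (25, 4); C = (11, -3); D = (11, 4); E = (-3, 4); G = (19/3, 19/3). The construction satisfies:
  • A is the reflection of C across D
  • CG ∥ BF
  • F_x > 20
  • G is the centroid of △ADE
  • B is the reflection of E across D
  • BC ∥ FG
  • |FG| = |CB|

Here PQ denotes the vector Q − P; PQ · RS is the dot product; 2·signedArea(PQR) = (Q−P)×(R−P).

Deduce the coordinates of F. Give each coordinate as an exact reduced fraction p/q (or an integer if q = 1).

F = (61/3, 40/3)

1. F_x = 61/3  [BC ∥ FG ∩ CG ∥ BF]
2. F_y = 40/3  [BC ∥ FG ∩ CG ∥ BF]
   → F = (61/3, 40/3)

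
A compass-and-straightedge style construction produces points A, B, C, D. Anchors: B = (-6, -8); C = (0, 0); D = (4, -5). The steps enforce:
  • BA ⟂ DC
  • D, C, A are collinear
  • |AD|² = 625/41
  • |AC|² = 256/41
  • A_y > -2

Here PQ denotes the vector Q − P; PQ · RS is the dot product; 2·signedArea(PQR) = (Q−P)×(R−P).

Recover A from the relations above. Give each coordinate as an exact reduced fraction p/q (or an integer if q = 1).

A = (64/41, -80/41)

1. A_x = 64/41  [D, C, A are collinear ∩ BA ⟂ DC]
2. A_y = -80/41  [D, C, A are collinear ∩ BA ⟂ DC]
   → A = (64/41, -80/41)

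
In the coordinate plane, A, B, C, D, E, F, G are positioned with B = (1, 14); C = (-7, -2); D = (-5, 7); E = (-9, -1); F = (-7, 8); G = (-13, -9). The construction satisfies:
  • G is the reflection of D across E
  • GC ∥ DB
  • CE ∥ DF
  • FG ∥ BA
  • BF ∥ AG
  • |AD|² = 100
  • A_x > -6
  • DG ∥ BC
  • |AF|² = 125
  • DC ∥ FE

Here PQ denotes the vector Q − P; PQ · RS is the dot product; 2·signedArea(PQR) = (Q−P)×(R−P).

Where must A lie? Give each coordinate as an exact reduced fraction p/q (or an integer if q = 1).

1. A_x = -5  [BF ∥ AG ∩ FG ∥ BA]
2. A_y = -3  [BF ∥ AG ∩ FG ∥ BA]
   → A = (-5, -3)

A = (-5, -3)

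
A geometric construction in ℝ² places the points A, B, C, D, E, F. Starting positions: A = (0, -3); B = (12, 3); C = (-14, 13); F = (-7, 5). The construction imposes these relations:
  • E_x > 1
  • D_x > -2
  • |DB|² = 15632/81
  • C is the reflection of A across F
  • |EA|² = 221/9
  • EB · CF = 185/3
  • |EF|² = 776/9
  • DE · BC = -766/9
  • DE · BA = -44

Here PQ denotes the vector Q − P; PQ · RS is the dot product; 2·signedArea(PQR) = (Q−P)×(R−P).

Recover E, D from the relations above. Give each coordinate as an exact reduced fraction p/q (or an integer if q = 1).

D = (-16/9, 11/9)
E = (5/3, 5/3)

1. E_x = 5/3  [line -7·x + 8·y + -5/3 = 0 ∩ |EF|² = 776/9]
2. E_y = 5/3  [line -7·x + 8·y + -5/3 = 0 ∩ |EF|² = 776/9]
   → E = (5/3, 5/3)
3. D_x = -16/9  [DE · BA = -44 ∩ DE · BC = -766/9]
4. D_y = 11/9  [DE · BA = -44 ∩ DE · BC = -766/9]
   → D = (-16/9, 11/9)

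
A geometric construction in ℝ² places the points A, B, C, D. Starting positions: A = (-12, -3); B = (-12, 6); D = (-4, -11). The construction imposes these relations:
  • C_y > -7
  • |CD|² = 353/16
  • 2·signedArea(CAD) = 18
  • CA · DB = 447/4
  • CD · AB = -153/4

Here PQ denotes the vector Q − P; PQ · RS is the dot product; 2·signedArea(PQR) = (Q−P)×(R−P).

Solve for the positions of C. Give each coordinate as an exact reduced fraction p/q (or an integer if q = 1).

1. C_x = -6  [2·signedArea(CAD) = 18 ∩ CA · DB = 447/4]
2. C_y = -27/4  [2·signedArea(CAD) = 18 ∩ CA · DB = 447/4]
   → C = (-6, -27/4)

C = (-6, -27/4)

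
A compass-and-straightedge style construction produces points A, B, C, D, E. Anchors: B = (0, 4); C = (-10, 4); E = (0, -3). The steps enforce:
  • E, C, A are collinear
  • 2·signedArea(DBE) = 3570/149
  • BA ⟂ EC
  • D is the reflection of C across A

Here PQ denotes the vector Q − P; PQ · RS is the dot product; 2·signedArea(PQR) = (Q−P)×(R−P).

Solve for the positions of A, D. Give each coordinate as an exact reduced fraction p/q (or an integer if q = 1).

A = (-490/149, -104/149)
D = (510/149, -804/149)

1. A_x = -490/149  [E, C, A are collinear ∩ BA ⟂ EC]
2. A_y = -104/149  [E, C, A are collinear ∩ BA ⟂ EC]
   → A = (-490/149, -104/149)
3. D_x = 510/149  [D is the reflection of C across A]
4. D_y = -804/149  [D is the reflection of C across A]
   → D = (510/149, -804/149)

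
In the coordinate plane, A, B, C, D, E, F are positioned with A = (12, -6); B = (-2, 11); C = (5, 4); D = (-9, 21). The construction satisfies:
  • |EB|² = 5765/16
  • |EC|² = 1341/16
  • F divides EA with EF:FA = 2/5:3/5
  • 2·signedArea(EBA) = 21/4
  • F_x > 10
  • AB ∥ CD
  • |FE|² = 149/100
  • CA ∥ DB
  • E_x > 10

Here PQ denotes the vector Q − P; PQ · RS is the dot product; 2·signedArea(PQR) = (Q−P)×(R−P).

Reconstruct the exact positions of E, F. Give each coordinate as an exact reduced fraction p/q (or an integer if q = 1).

E = (41/4, -7/2)
F = (219/20, -9/2)

1. E_x = 41/4  [line 17·x + 14·y + -501/4 = 0 ∩ |EB|² = 5765/16]
2. E_y = -7/2  [line 17·x + 14·y + -501/4 = 0 ∩ |EB|² = 5765/16]
   → E = (41/4, -7/2)
3. F_x = 219/20  [F divides EA with EF:FA = 2/5:3/5]
4. F_y = -9/2  [F divides EA with EF:FA = 2/5:3/5]
   → F = (219/20, -9/2)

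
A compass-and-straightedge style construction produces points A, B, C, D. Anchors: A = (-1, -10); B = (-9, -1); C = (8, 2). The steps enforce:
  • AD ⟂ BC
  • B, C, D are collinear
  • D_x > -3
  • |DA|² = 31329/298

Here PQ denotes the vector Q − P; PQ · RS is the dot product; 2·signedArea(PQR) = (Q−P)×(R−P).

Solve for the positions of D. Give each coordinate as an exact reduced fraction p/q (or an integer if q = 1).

D = (-829/298, 29/298)

1. D_x = -829/298  [B, C, D are collinear ∩ AD ⟂ BC]
2. D_y = 29/298  [B, C, D are collinear ∩ AD ⟂ BC]
   → D = (-829/298, 29/298)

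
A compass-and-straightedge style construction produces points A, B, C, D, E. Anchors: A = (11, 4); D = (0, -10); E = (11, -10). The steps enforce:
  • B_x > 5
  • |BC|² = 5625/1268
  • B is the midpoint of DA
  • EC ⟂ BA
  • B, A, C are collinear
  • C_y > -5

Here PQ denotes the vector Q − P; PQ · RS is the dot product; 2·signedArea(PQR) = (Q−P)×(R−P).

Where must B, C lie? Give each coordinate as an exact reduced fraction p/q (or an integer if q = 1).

B = (11/2, -3)
C = (1331/317, -1476/317)

1. B_x = 11/2  [B is the midpoint of DA]
2. B_y = -3  [B is the midpoint of DA]
   → B = (11/2, -3)
3. C_x = 1331/317  [B, A, C are collinear ∩ EC ⟂ BA]
4. C_y = -1476/317  [B, A, C are collinear ∩ EC ⟂ BA]
   → C = (1331/317, -1476/317)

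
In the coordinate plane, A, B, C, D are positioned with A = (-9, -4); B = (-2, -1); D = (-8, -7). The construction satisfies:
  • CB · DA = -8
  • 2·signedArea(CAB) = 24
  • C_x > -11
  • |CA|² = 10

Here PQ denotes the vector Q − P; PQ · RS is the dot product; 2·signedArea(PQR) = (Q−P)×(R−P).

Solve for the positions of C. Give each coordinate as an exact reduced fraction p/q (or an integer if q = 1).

C = (-10, -1)

1. C_x = -10  [CB · DA = -8 ∩ 2·signedArea(CAB) = 24]
2. C_y = -1  [CB · DA = -8 ∩ 2·signedArea(CAB) = 24]
   → C = (-10, -1)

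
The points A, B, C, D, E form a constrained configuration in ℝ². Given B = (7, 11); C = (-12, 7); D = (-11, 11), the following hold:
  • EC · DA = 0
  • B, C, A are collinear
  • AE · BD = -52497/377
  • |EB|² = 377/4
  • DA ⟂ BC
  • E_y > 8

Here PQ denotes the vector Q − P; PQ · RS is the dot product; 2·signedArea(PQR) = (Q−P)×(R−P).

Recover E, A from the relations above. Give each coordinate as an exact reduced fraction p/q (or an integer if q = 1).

1. A_x = -3859/377  [B, C, A are collinear ∩ DA ⟂ BC]
2. A_y = 2779/377  [B, C, A are collinear ∩ DA ⟂ BC]
   → A = (-3859/377, 2779/377)
3. E_x = -5/2  [EC · DA = 0 ∩ AE · BD = -52497/377]
4. E_y = 9  [EC · DA = 0 ∩ AE · BD = -52497/377]
   → E = (-5/2, 9)

A = (-3859/377, 2779/377)
E = (-5/2, 9)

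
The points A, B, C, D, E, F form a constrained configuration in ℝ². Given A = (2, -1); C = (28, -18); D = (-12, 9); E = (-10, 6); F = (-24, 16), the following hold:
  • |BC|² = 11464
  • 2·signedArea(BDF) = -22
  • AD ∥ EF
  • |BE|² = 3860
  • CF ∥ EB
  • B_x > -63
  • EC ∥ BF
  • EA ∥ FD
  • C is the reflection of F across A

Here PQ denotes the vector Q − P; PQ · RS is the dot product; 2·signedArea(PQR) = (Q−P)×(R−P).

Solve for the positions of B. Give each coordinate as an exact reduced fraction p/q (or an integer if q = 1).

B = (-62, 40)

1. B_x = -62  [EC ∥ BF ∩ CF ∥ EB]
2. B_y = 40  [EC ∥ BF ∩ CF ∥ EB]
   → B = (-62, 40)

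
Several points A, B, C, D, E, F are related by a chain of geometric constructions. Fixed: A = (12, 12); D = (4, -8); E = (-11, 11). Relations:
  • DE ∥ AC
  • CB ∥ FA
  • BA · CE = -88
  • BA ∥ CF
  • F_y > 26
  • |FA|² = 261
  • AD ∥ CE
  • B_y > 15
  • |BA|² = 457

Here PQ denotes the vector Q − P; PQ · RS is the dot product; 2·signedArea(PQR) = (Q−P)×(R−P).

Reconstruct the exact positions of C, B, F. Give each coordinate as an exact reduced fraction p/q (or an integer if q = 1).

1. C_x = -3  [AD ∥ CE ∩ DE ∥ AC]
2. C_y = 31  [AD ∥ CE ∩ DE ∥ AC]
   → C = (-3, 31)
3. B_x = -9  [line 8·x + 20·y + -248 = 0 ∩ |BA|² = 457]
4. B_y = 16  [line 8·x + 20·y + -248 = 0 ∩ |BA|² = 457]
   → B = (-9, 16)
5. F_x = 18  [CB ∥ FA ∩ BA ∥ CF]
6. F_y = 27  [CB ∥ FA ∩ BA ∥ CF]
   → F = (18, 27)

B = (-9, 16)
C = (-3, 31)
F = (18, 27)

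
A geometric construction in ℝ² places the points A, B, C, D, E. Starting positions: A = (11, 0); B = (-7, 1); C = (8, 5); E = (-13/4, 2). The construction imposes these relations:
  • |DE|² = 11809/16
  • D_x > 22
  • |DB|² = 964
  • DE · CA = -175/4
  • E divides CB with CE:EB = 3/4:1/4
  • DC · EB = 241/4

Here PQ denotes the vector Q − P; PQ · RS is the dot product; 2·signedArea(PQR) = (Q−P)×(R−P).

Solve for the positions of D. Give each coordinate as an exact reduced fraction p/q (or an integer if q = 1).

1. D_x = 23  [DE · CA = -175/4 ∩ DC · EB = 241/4]
2. D_y = 9  [DE · CA = -175/4 ∩ DC · EB = 241/4]
   → D = (23, 9)

D = (23, 9)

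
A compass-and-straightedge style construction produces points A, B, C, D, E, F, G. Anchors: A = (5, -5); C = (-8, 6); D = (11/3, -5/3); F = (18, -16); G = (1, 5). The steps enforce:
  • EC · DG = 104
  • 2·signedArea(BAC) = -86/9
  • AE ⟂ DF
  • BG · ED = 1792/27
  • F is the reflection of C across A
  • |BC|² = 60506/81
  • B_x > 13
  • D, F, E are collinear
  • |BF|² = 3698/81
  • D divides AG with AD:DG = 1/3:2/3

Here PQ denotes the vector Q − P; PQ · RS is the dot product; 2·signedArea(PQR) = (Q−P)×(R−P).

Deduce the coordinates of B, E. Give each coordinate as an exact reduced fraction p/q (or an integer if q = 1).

B = (119/9, -101/9)
E = (6, -4)

1. B_x = 119/9  [line -11·x + -13·y + -4/9 = 0 ∩ |BC|² = 60506/81]
2. B_y = -101/9  [line -11·x + -13·y + -4/9 = 0 ∩ |BC|² = 60506/81]
   → B = (119/9, -101/9)
3. E_x = 6  [D, F, E are collinear ∩ AE ⟂ DF]
4. E_y = -4  [D, F, E are collinear ∩ AE ⟂ DF]
   → E = (6, -4)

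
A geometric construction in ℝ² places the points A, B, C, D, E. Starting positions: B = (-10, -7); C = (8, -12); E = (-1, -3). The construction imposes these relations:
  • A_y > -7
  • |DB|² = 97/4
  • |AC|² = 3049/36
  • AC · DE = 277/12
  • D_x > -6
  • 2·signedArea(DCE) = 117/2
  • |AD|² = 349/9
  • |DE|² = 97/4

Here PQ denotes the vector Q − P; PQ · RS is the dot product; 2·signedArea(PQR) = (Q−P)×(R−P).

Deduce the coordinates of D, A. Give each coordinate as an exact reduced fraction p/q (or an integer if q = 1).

1. D_x = -11/2  [line -9·x + -9·y + -189/2 = 0 ∩ |DB|² = 97/4]
2. D_y = -5  [line -9·x + -9·y + -189/2 = 0 ∩ |DB|² = 97/4]
   → D = (-11/2, -5)
3. A_x = 1/2  [line -9/2·x + -2·y + -133/12 = 0 ∩ |AC|² = 3049/36]
4. A_y = -20/3  [line -9/2·x + -2·y + -133/12 = 0 ∩ |AC|² = 3049/36]
   → A = (1/2, -20/3)

A = (1/2, -20/3)
D = (-11/2, -5)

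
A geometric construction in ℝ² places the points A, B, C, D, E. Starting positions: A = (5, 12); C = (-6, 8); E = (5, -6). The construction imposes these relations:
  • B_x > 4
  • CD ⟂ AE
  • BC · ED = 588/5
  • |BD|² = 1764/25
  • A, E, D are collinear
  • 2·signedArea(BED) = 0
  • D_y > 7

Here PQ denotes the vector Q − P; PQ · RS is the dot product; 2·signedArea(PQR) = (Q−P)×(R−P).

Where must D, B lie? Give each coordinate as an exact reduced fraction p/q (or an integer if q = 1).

1. D_x = 5  [A, E, D are collinear ∩ CD ⟂ AE]
2. D_y = 8  [A, E, D are collinear ∩ CD ⟂ AE]
   → D = (5, 8)
3. B_x = 5  [2·signedArea(BED) = 0 ∩ BC · ED = 588/5]
4. B_y = -2/5  [2·signedArea(BED) = 0 ∩ BC · ED = 588/5]
   → B = (5, -2/5)

B = (5, -2/5)
D = (5, 8)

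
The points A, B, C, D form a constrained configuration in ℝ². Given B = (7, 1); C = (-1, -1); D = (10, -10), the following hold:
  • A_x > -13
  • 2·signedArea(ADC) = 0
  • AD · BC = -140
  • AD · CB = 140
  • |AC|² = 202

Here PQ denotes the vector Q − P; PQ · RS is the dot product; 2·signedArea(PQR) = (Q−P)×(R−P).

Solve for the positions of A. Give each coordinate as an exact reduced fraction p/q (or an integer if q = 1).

A = (-12, 8)

1. A_x = -12  [2·signedArea(ADC) = 0 ∩ AD · BC = -140]
2. A_y = 8  [2·signedArea(ADC) = 0 ∩ AD · BC = -140]
   → A = (-12, 8)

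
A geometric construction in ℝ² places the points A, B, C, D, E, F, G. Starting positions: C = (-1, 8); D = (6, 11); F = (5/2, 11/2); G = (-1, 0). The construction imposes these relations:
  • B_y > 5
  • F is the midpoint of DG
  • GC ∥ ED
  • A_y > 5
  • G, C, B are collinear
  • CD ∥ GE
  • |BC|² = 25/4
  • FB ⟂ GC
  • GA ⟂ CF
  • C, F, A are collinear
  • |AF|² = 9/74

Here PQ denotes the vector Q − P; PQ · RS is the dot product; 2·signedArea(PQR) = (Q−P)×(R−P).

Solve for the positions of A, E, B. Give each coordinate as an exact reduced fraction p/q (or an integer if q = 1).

1. A_x = 103/37  [C, F, A are collinear ∩ GA ⟂ CF]
2. A_y = 196/37  [C, F, A are collinear ∩ GA ⟂ CF]
   → A = (103/37, 196/37)
3. E_x = 6  [GC ∥ ED ∩ CD ∥ GE]
4. E_y = 3  [GC ∥ ED ∩ CD ∥ GE]
   → E = (6, 3)
5. B_x = -1  [G, C, B are collinear ∩ FB ⟂ GC]
6. B_y = 11/2  [G, C, B are collinear ∩ FB ⟂ GC]
   → B = (-1, 11/2)

A = (103/37, 196/37)
B = (-1, 11/2)
E = (6, 3)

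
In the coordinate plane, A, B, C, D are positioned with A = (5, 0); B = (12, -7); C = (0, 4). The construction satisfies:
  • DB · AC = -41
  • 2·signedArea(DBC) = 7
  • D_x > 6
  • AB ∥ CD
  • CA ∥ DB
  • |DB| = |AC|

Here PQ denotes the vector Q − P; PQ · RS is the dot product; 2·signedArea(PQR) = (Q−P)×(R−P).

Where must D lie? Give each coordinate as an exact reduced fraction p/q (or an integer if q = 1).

1. D_x = 7  [CA ∥ DB ∩ AB ∥ CD]
2. D_y = -3  [CA ∥ DB ∩ AB ∥ CD]
   → D = (7, -3)

D = (7, -3)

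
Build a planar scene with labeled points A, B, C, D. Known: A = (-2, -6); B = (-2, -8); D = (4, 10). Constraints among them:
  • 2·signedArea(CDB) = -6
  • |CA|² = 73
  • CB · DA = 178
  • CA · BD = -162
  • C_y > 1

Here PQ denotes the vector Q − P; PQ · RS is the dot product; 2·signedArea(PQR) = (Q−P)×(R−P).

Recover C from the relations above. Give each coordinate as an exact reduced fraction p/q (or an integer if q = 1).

C = (1, 2)

1. C_x = 1  [2·signedArea(CDB) = -6 ∩ CB · DA = 178]
2. C_y = 2  [2·signedArea(CDB) = -6 ∩ CB · DA = 178]
   → C = (1, 2)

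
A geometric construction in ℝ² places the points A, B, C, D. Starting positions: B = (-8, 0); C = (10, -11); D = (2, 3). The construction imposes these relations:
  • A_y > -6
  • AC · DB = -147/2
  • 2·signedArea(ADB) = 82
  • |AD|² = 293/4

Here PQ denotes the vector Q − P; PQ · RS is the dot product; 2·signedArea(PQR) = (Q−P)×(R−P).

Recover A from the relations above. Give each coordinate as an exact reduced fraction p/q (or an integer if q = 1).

A = (1, -11/2)

1. A_x = 1  [AC · DB = -147/2 ∩ 2·signedArea(ADB) = 82]
2. A_y = -11/2  [AC · DB = -147/2 ∩ 2·signedArea(ADB) = 82]
   → A = (1, -11/2)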